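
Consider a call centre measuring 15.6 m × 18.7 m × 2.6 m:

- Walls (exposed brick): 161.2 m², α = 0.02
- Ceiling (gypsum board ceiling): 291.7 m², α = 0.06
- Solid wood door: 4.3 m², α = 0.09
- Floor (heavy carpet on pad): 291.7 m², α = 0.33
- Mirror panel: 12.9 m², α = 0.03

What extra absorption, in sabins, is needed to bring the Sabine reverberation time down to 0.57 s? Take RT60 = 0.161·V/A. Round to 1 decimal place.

Equivalent absorption area: A₁ = 161.2×0.02 + 291.7×0.06 + 4.3×0.09 + 291.7×0.33 + 12.9×0.03 = 117.761 m².
V = 758.472 m³. Required absorption A₂ = 0.161 × 758.472 / 0.57 = 214.235 sabins.
Additional absorption ΔA = 214.235 − 117.761 = 96.5 sabins.

96.5 sabins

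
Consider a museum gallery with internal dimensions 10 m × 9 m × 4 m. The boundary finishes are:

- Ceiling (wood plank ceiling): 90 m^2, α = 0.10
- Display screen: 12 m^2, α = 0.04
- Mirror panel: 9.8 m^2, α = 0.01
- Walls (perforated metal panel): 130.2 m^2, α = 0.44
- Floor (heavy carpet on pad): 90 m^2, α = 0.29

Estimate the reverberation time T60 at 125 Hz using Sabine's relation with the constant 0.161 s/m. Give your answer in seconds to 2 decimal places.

A = Σ Sᵢαᵢ = 90·0.10 + 12·0.04 + 9.8·0.01 + 130.2·0.44 + 90·0.29 = 92.966 sabins.
Volume V = 10 × 9 × 4 = 360 m³.
T = 0.161 V/A = 0.161·360/92.966 = 0.62 s.

0.62 seconds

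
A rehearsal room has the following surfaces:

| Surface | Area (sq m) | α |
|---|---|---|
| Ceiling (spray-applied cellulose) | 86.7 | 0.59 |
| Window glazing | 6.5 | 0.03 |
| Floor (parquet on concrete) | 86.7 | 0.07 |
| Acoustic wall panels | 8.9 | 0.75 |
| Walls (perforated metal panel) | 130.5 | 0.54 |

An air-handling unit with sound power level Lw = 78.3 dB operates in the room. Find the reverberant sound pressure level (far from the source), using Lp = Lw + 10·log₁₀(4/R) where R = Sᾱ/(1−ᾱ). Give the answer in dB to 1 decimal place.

60.7 dB

A = 134.562 sabins; S = 319.3 sq m.
ᾱ = 0.4214, so room constant R = A/(1−ᾱ) = 232.565 sq m.
Lp = 78.3 + 10·log₁₀(4/232.565) = 78.3 + (-17.64) = 60.7 dB.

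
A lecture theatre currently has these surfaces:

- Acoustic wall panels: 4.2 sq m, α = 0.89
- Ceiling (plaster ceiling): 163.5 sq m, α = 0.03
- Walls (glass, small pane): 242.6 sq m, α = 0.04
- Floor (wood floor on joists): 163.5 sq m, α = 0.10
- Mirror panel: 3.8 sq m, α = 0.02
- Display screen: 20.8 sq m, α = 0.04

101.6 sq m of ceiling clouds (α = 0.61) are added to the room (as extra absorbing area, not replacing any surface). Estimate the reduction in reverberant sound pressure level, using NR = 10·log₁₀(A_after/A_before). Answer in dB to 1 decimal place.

4.4 dB

Total absorption A_before = 4.2·0.89 + 163.5·0.03 + 242.6·0.04 + 163.5·0.10 + 3.8·0.02 + 20.8·0.04
  = 3.738 + 4.905 + 9.704 + 16.350 + 0.076 + 0.832 = 35.605 sq m sabins.
Added absorption = 101.6 × 0.61 = 61.976 sabins.
A_after = 35.605 + 61.976 = 97.581 sabins.
NR = 10·log₁₀(97.581/35.605) = 4.4 dB.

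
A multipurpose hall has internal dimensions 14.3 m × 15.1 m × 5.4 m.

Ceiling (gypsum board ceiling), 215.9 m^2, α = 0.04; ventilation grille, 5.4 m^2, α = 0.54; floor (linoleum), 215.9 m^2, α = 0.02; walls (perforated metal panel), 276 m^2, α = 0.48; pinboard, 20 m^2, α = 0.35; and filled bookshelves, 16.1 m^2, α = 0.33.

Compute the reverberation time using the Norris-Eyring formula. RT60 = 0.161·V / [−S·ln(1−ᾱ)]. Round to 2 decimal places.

1.04 sec

S = Σ Sᵢ = 749.3 m^2.
Σ(Sᵢαᵢ) = 215.9·0.04 + 5.4·0.54 + 215.9·0.02 + 276·0.48 + 20·0.35 + 16.1·0.33 = 160.663.
Mean coefficient ᾱ = A/S = 0.2144.
−S·ln(1−ᾱ) = −749.3 × ln(1 − 0.2144) = 180.812.
V = 14.3 × 15.1 × 5.4 = 1166.022 m³.
RT60 = 0.161 × 1166.022 / 180.812 = 1.04 s.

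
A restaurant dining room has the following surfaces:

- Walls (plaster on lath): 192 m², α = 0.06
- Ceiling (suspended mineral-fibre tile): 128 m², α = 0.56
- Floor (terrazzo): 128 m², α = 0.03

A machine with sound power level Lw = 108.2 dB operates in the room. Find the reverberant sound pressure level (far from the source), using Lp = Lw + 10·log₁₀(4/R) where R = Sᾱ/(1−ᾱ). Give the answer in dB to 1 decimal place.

93.9 dB

A = 87.040 sabins; S = 448.0 m².
ᾱ = 87.040/448.0 = 0.1943; R = Sᾱ/(1−ᾱ) = 87.040/(1−0.1943) = 108.030 m².
Lp = Lw + 10 log₁₀(4/R) = 108.2 -14.31 = 93.9 dB.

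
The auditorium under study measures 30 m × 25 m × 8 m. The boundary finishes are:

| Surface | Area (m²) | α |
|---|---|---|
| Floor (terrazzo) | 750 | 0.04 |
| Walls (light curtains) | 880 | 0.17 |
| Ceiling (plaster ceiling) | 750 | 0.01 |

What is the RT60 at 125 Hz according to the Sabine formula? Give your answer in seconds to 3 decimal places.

5.163 seconds

Equivalent absorption area: A = 750×0.04 + 880×0.17 + 750×0.01 = 187.100 m².
Room volume: 6000 m³.
Sabine: RT60 = 0.161 × 6000 / 187.100 = 5.163 s.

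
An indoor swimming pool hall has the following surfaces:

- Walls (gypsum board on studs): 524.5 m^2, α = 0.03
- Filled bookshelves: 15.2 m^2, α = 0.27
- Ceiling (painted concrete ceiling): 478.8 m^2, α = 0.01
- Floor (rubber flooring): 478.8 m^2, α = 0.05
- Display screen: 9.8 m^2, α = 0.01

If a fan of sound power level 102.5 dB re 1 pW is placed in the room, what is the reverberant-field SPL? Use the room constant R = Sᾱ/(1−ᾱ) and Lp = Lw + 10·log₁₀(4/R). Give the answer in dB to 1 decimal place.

91.5 dB

A = 48.665 sabins; S = 1507.1 m^2.
ᾱ = 48.665/1507.1 = 0.0323; R = Sᾱ/(1−ᾱ) = 48.665/(1−0.0323) = 50.289 m^2.
Lp = Lw + 10 log₁₀(4/R) = 102.5 -10.99 = 91.5 dB.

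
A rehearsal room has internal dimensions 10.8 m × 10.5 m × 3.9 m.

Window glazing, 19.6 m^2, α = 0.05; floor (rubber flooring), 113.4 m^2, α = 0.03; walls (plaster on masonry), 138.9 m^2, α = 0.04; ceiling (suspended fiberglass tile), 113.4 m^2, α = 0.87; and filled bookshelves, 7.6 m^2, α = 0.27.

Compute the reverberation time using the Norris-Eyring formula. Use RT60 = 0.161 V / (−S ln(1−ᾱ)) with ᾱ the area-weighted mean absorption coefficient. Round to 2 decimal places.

0.55 s

Total surface area S = 19.6 + 113.4 + 138.9 + 113.4 + 7.6 = 392.9 m^2.
Σ(Sᵢαᵢ) = 19.6·0.05 + 113.4·0.03 + 138.9·0.04 + 113.4·0.87 + 7.6·0.27 = 110.648.
Mean coefficient ᾱ = A/S = 0.2816.
Eyring denominator: −S ln(1−ᾱ) = 129.943.
V = 10.8 × 10.5 × 3.9 = 442.26 m³.
RT60 = 0.161 × 442.26 / 129.943 = 0.55 s.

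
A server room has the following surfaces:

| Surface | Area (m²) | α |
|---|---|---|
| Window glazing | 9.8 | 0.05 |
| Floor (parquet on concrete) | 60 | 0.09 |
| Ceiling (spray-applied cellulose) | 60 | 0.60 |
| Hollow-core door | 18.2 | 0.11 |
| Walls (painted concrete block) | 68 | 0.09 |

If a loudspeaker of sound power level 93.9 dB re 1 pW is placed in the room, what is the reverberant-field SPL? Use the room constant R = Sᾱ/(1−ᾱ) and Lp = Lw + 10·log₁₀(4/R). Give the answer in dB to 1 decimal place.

81.8 dB

Σ(Sᵢαᵢ) = 9.8·0.05 + 60·0.09 + 60·0.60 + 18.2·0.11 + 68·0.09 = 50.012; total area S = 216.0 m².
ᾱ = 0.2315, so room constant R = A/(1−ᾱ) = 65.077 m².
Lp = Lw + 10 log₁₀(4/R) = 93.9 -12.11 = 81.8 dB.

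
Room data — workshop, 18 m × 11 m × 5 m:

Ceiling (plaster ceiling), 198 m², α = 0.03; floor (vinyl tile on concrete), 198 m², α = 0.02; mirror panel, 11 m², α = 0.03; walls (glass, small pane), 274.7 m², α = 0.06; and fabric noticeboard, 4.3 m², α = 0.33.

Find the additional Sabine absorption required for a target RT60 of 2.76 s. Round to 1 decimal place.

Summing Sᵢαᵢ: 5.940 + 3.960 + 0.330 + 16.482 + 1.419 → A₁ = 28.131 sabins.
For T = 2.76 s, need A₂ = 0.161·V/T = 0.161·990/2.76 = 57.750 sabins.
Shortfall: 57.750 − 28.131 = 29.6 sabins.

29.6 sabins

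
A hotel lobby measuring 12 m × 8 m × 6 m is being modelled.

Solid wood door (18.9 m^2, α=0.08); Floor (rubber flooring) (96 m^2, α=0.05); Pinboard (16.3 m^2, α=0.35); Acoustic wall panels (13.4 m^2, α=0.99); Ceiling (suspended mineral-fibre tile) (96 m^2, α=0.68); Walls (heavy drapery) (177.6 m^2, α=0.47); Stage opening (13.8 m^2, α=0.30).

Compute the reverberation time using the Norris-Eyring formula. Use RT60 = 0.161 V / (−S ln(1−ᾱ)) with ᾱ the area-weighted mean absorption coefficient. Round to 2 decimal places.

0.40 s

Total surface area S = 18.9 + 96 + 16.3 + 13.4 + 96 + 177.6 + 13.8 = 432.0 m^2.
Σ(Sᵢαᵢ) = 18.9×0.08 + 96×0.05 + 16.3×0.35 + 13.4×0.99 + 96×0.68 + 177.6×0.47 + 13.8×0.30 = 178.175.
ᾱ = 178.175 / 432.0 = 0.4124.
−S·ln(1−ᾱ) = −432.0 × ln(1 − 0.4124) = 229.698.
V = 12 × 8 × 6 = 576 m³.
T = 0.161·V/[−S·ln(1−ᾱ)] = 0.161·576/229.698 = 0.40 s.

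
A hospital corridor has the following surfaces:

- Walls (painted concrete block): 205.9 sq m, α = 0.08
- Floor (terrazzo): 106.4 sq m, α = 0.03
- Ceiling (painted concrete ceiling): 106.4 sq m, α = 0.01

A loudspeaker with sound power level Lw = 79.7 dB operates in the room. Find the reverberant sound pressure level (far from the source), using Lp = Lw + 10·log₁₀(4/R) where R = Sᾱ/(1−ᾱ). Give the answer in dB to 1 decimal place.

72.3 dB

A = 20.728 sabins; S = 418.7 sq m.
ᾱ = 20.728/418.7 = 0.0495; R = Sᾱ/(1−ᾱ) = 20.728/(1−0.0495) = 21.807 sq m.
Lp = Lw + 10 log₁₀(4/R) = 79.7 -7.37 = 72.3 dB.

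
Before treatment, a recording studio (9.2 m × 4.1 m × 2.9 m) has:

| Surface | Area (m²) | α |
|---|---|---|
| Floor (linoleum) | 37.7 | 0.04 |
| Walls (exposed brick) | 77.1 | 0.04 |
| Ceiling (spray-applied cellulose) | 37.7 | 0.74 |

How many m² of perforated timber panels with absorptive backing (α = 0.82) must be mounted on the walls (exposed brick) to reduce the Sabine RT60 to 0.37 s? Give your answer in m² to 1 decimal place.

Total absorption A₁ = 37.7·0.04 + 77.1·0.04 + 37.7·0.74
  = 1.508 + 3.084 + 27.898 = 32.490 m² sabins.
V = 109.388 m³. Target absorption A₂ = 0.161 × 109.388 / 0.37 = 47.599 sabins.
Absorption to add: 47.599 − 32.490 = 15.109 sabins.
Each m² of panel replacing the walls (exposed brick) adds (0.82 − 0.04) = 0.78 sabins.
Area = ΔA/Δα = 15.109/0.78 = 19.4 m².

19.4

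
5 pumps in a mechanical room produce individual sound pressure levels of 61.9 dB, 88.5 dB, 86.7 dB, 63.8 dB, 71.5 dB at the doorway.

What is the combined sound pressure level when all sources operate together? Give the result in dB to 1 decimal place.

90.8 dB

Σ 10^(Lᵢ/10) = 1.194e+09.
L_total = 10·log₁₀(1.194e+09) = 90.8 dB.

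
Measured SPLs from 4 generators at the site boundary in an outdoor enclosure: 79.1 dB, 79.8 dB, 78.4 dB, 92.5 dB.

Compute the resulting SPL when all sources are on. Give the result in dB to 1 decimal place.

Converting to relative power and adding: 10^(79.1/10) + 10^(79.8/10) + 10^(78.4/10) + 10^(92.5/10) = 2.024e+09.
L_total = 10·log₁₀(2.024e+09) = 93.1 dB.

93.1 dB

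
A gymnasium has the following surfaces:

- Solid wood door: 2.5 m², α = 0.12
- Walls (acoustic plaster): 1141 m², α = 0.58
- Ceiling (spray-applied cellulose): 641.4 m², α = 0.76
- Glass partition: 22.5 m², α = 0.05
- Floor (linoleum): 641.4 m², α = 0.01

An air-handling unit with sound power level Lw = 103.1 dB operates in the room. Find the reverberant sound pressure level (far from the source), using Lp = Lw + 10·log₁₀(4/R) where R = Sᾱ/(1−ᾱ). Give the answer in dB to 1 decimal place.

A = 1157.083 sabins; S = 2448.8 m².
ᾱ = 1157.083/2448.8 = 0.4725; R = Sᾱ/(1−ᾱ) = 1157.083/(1−0.4725) = 2193.522 m².
Lp = 103.1 + 10·log₁₀(4/2193.522) = 103.1 + (-27.39) = 75.7 dB.

75.7 dB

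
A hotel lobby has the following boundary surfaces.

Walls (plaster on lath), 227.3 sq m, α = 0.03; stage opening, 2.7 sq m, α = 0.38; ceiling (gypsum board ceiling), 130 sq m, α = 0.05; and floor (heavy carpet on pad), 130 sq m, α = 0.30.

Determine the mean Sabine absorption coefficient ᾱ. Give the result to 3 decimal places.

Total surface area S = 490.0 sq m.
Weighted sum Σ Sα = 53.345.
ᾱ = 53.345 / 490.0 = 0.109.

0.109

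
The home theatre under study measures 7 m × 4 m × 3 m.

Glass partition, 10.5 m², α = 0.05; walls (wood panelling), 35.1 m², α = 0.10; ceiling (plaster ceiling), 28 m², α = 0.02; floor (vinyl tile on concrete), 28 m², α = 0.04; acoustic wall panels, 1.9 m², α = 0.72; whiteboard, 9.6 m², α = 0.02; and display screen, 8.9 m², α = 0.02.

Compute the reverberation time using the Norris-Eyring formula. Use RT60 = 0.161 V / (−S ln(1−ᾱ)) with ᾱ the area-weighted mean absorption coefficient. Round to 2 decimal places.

S = Σ Sᵢ = 122.0 m².
Σ(Sᵢαᵢ) = 10.5·0.05 + 35.1·0.10 + 28·0.02 + 28·0.04 + 1.9·0.72 + 9.6·0.02 + 8.9·0.02 = 7.453.
Mean coefficient ᾱ = A/S = 0.0611.
−S·ln(1−ᾱ) = −122.0 × ln(1 − 0.0611) = 7.692.
V = 7 × 4 × 3 = 84 m³.
RT60 = 0.161 × 84 / 7.692 = 1.76 s.

1.76 sec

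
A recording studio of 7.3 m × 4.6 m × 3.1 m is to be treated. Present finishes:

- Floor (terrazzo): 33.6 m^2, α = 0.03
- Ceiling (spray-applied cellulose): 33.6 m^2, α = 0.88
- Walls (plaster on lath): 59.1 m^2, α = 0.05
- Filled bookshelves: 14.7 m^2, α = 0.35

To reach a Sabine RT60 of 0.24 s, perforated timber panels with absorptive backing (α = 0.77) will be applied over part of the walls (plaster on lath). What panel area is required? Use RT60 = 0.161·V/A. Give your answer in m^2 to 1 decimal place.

43.3

Equivalent absorption area: A₁ = 33.6·0.03 + 33.6·0.88 + 59.1·0.05 + 14.7·0.35 = 38.676 m^2.
V = 104.098 m³. Target absorption A₂ = 0.161 × 104.098 / 0.24 = 69.832 sabins.
Absorption to add: 69.832 − 38.676 = 31.156 sabins.
Net gain per m^2: Δα = 0.77 − 0.05 = 0.72.
Area = ΔA/Δα = 31.156/0.72 = 43.3 m^2.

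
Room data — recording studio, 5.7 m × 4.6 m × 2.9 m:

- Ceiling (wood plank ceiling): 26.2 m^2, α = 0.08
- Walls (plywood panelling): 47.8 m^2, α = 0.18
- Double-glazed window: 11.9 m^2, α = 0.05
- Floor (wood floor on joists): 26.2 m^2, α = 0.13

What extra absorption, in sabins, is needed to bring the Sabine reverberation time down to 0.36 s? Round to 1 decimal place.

Equivalent absorption area: A₁ = 26.2*0.08 + 47.8*0.18 + 11.9*0.05 + 26.2*0.13 = 14.701 m^2.
V = 76.038 m³. Required absorption A₂ = 0.161 × 76.038 / 0.36 = 34.006 sabins.
Additional absorption ΔA = 34.006 − 14.701 = 19.3 sabins.

19.3 sabins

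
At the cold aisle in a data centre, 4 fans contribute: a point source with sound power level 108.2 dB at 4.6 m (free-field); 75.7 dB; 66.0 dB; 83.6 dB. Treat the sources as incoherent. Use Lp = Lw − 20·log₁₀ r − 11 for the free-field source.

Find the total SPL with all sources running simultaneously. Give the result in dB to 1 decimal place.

Source at 4.6 m: Lp = 108.2 − 20·log₁₀(4.6) − 11 = 83.9 dB.
Converting to relative power and adding: 10^(83.9/10) + 10^(75.7/10) + 10^(66.0/10) + 10^(83.6/10) = 5.157e+08.
Back to dB: 10·log₁₀ Σ = 87.1 dB.

87.1 dB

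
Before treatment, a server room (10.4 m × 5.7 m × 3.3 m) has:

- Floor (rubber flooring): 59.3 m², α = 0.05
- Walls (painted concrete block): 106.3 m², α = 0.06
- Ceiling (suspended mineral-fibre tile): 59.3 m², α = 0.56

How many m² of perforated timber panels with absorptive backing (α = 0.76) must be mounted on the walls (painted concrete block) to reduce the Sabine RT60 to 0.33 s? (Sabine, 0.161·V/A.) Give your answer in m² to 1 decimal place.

Equivalent absorption area: A₁ = 59.3·0.05 + 106.3·0.06 + 59.3·0.56 = 42.551 m².
Required A₂ = 0.161·195.624/0.33 = 95.441 sabins.
ΔA needed = 95.441 − 42.551 = 52.890 sabins.
Each m² of panel replacing the walls (painted concrete block) adds (0.76 − 0.06) = 0.70 sabins.
Area = ΔA/Δα = 52.890/0.70 = 75.6 m².

75.6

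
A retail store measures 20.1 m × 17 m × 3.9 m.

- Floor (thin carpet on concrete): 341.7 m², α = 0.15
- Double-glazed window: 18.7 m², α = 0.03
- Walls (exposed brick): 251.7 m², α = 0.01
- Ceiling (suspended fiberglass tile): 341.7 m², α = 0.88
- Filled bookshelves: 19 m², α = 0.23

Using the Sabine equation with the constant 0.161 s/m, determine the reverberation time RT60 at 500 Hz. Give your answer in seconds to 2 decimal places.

A = Σ Sᵢαᵢ = 341.7*0.15 + 18.7*0.03 + 251.7*0.01 + 341.7*0.88 + 19*0.23 = 359.399 sabins.
Volume V = 20.1 × 17 × 3.9 = 1332.63 m³.
Sabine: RT60 = 0.161 × 1332.63 / 359.399 = 0.60 s.

0.60 sec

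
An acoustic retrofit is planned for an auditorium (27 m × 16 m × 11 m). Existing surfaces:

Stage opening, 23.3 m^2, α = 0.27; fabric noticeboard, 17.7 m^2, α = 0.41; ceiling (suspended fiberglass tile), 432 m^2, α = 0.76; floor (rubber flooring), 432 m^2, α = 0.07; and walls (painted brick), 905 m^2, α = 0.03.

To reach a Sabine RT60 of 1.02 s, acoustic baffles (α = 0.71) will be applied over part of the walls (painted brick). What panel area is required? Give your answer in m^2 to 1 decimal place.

515.9

Equivalent absorption area: A₁ = 23.3×0.27 + 17.7×0.41 + 432×0.76 + 432×0.07 + 905×0.03 = 399.258 m^2.
Required A₂ = 0.161·4752/1.02 = 750.071 sabins.
ΔA needed = 750.071 − 399.258 = 350.813 sabins.
Net gain per m^2: Δα = 0.71 − 0.03 = 0.68.
Area = ΔA/Δα = 350.813/0.68 = 515.9 m^2.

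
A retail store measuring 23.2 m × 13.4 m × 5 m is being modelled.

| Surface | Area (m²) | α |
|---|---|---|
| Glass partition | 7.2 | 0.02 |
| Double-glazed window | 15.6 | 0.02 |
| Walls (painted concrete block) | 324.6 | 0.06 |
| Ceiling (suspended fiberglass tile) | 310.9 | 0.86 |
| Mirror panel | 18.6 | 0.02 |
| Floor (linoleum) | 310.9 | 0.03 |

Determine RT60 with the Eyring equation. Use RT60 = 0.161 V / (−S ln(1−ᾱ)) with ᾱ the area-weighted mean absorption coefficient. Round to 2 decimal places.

S = Σ Sᵢ = 987.8 m².
Absorption A = 7.2·0.02 + 15.6·0.02 + 324.6·0.06 + 310.9·0.86 + 18.6·0.02 + 310.9·0.03 = 297.005 sabins.
ᾱ = 297.005 / 987.8 = 0.3007.
−S·ln(1−ᾱ) = −987.8 × ln(1 − 0.3007) = 353.312.
V = 23.2 × 13.4 × 5 = 1554.4 m³.
RT60 = 0.161 × 1554.4 / 353.312 = 0.71 s.

0.71 s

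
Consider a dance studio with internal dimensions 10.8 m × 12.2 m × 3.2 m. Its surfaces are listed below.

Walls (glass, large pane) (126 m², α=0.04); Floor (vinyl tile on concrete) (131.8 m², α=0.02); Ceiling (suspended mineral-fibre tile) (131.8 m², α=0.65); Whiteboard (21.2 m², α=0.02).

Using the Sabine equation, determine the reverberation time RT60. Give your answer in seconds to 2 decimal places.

0.72 s

Summing Sᵢαᵢ: 5.040 + 2.636 + 85.670 + 0.424 → A = 93.770 sabins.
V = 10.8·12.2·3.2 = 421.632 m³.
RT60 = 0.161 · V / A = 0.161 × 421.632 / 93.770 = 0.72 s.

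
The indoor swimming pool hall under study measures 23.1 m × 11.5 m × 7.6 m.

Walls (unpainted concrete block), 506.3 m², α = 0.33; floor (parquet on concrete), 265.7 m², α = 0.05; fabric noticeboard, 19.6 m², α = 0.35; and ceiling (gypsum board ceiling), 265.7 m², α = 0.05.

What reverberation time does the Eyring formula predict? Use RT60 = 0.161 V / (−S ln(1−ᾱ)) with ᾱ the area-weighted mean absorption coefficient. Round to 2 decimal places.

S = Σ Sᵢ = 1057.3 m².
Σ(Sᵢαᵢ) = 506.3×0.33 + 265.7×0.05 + 19.6×0.35 + 265.7×0.05 = 200.509.
ᾱ = 200.509 / 1057.3 = 0.1896.
−S·ln(1−ᾱ) = −1057.3 × ln(1 − 0.1896) = 222.273.
V = 23.1 × 11.5 × 7.6 = 2018.94 m³.
RT60 = 0.161 × 2018.94 / 222.273 = 1.46 s.

1.46 seconds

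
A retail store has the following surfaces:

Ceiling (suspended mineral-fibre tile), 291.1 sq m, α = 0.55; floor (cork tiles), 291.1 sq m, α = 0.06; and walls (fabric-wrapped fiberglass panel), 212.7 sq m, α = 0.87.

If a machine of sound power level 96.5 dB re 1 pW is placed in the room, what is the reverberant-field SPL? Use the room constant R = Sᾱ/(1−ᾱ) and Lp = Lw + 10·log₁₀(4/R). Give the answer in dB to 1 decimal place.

A = 362.620 sabins; S = 794.9 sq m.
ᾱ = 0.4562, so room constant R = A/(1−ᾱ) = 666.826 sq m.
Lp = 96.5 + 10·log₁₀(4/666.826) = 96.5 + (-22.22) = 74.3 dB.

74.3 dB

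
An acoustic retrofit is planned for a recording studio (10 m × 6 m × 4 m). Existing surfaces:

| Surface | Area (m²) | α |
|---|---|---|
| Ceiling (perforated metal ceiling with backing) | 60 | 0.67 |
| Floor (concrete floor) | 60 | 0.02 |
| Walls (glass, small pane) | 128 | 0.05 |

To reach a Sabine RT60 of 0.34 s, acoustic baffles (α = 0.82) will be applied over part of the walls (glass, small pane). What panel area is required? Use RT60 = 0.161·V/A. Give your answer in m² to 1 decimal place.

Total absorption A₁ = 60*0.67 + 60*0.02 + 128*0.05
  = 40.200 + 1.200 + 6.400 = 47.800 m² sabins.
V = 240 m³. Target absorption A₂ = 0.161 × 240 / 0.34 = 113.647 sabins.
Absorption to add: 113.647 − 47.800 = 65.847 sabins.
Each m² of panel replacing the walls (glass, small pane) adds (0.82 − 0.05) = 0.77 sabins.
Panel area = 65.847 / 0.77 = 85.5 m².

85.5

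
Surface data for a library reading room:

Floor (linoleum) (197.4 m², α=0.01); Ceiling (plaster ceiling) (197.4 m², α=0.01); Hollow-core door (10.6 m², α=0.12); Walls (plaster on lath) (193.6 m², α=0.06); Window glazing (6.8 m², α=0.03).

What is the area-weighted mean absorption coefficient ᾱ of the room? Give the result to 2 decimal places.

S = Σ Sᵢ = 197.4 + 197.4 + 10.6 + 193.6 + 6.8 = 605.8 m².
A = 197.4·0.01 + 197.4·0.01 + 10.6·0.12 + 193.6·0.06 + 6.8·0.03 = 17.040 sabins.
ᾱ = A/S = 0.03.

0.03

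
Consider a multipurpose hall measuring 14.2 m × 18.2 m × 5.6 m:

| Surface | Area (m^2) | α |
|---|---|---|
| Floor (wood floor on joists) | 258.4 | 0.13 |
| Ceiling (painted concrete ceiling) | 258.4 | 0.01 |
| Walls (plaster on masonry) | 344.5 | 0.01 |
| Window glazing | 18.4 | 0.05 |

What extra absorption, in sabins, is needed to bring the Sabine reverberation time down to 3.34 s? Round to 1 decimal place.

29.2 sabins

Summing Sᵢαᵢ: 33.592 + 2.584 + 3.445 + 0.920 → A₁ = 40.541 sabins.
Target A₂ = 0.161·1447.264/3.34 = 69.763 sabins (V = 1447.264 m³).
ΔA = A₂ − A₁ = 69.763 − 40.541 = 29.2 sabins.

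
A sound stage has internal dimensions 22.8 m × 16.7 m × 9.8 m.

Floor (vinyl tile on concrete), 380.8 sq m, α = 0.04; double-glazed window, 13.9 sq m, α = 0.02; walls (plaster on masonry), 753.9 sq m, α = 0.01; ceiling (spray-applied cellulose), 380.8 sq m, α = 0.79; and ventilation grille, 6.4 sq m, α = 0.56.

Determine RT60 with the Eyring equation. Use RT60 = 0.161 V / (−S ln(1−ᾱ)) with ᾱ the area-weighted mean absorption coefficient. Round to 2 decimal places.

1.63 sec

S = Σ Sᵢ = 1535.8 sq m.
Absorption A = 380.8·0.04 + 13.9·0.02 + 753.9·0.01 + 380.8·0.79 + 6.4·0.56 = 327.465 sabins.
ᾱ = 327.465 / 1535.8 = 0.2132.
Eyring denominator: −S ln(1−ᾱ) = 368.256.
V = 22.8 × 16.7 × 9.8 = 3731.448 m³.
RT60 = 0.161 × 3731.448 / 368.256 = 1.63 s.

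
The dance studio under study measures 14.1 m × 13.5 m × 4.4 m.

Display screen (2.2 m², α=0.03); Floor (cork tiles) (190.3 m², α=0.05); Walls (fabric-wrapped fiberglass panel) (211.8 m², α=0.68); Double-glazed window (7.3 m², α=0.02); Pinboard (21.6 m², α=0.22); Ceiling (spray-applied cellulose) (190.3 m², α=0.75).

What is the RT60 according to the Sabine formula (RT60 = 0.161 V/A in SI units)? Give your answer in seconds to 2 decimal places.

0.45 seconds

Equivalent absorption area: A = 2.2·0.03 + 190.3·0.05 + 211.8·0.68 + 7.3·0.02 + 21.6·0.22 + 190.3·0.75 = 301.228 m².
Volume V = 14.1 × 13.5 × 4.4 = 837.54 m³.
T = 0.161 V/A = 0.161·837.54/301.228 = 0.45 s.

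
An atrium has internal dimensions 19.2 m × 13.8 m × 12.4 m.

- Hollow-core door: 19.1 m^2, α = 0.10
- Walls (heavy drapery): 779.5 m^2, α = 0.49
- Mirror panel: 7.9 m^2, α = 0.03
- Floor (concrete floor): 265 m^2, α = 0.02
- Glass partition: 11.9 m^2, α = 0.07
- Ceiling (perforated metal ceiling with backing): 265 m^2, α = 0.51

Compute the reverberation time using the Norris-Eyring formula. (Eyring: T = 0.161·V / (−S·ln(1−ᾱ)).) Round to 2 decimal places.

S = Σ Sᵢ = 1348.4 m^2.
Σ(Sᵢαᵢ) = 19.1×0.10 + 779.5×0.49 + 7.9×0.03 + 265×0.02 + 11.9×0.07 + 265×0.51 = 525.385.
Mean coefficient ᾱ = A/S = 0.3896.
−S·ln(1−ᾱ) = −1348.4 × ln(1 − 0.3896) = 665.625.
V = 19.2 × 13.8 × 12.4 = 3285.504 m³.
RT60 = 0.161 × 3285.504 / 665.625 = 0.79 s.

0.79 sec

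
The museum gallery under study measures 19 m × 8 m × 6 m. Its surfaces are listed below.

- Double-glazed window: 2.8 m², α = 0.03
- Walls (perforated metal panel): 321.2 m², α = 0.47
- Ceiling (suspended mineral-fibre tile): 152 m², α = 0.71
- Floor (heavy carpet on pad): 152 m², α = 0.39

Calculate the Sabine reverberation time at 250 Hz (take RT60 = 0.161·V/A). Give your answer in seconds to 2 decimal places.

0.46 s

Equivalent absorption area: A = 2.8×0.03 + 321.2×0.47 + 152×0.71 + 152×0.39 = 318.248 m².
Room volume: 912 m³.
RT60 = 0.161 · V / A = 0.161 × 912 / 318.248 = 0.46 s.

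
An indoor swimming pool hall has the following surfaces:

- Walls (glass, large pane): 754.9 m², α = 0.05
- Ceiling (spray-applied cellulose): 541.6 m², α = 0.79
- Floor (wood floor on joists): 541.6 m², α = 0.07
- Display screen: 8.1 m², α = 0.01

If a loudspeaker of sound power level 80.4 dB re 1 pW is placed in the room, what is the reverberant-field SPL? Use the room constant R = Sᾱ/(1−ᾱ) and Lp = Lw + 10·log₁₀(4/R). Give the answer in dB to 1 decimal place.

58.0 dB

Σ(Sᵢαᵢ) = 754.9·0.05 + 541.6·0.79 + 541.6·0.07 + 8.1·0.01 = 503.602; total area S = 1846.2 m².
ᾱ = 503.602/1846.2 = 0.2728; R = Sᾱ/(1−ᾱ) = 503.602/(1−0.2728) = 692.522 m².
Lp = Lw + 10 log₁₀(4/R) = 80.4 -22.38 = 58.0 dB.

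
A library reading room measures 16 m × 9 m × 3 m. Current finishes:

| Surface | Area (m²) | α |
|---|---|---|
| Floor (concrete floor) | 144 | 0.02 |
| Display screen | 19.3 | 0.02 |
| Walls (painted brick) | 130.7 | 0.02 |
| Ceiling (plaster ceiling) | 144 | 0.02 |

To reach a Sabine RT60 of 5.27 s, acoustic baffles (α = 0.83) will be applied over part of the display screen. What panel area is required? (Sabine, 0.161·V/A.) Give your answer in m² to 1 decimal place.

5.5

Equivalent absorption area: A₁ = 144·0.02 + 19.3·0.02 + 130.7·0.02 + 144·0.02 = 8.760 m².
V = 432 m³. Target absorption A₂ = 0.161 × 432 / 5.27 = 13.198 sabins.
ΔA needed = 13.198 − 8.760 = 4.438 sabins.
Each m² of panel replacing the display screen adds (0.83 − 0.02) = 0.81 sabins.
Area = ΔA/Δα = 4.438/0.81 = 5.5 m².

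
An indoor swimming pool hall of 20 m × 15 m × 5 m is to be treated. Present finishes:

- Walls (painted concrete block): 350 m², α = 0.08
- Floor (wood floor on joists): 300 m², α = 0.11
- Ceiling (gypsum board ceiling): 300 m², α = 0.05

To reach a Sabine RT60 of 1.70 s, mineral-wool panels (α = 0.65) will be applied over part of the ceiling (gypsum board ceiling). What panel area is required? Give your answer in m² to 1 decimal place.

Summing Sᵢαᵢ: 28.000 + 33.000 + 15.000 → A₁ = 76.000 sabins.
Required A₂ = 0.161·1500/1.70 = 142.059 sabins.
ΔA needed = 142.059 − 76.000 = 66.059 sabins.
Each m² of panel replacing the ceiling (gypsum board ceiling) adds (0.65 − 0.05) = 0.60 sabins.
Area = ΔA/Δα = 66.059/0.60 = 110.1 m².

110.1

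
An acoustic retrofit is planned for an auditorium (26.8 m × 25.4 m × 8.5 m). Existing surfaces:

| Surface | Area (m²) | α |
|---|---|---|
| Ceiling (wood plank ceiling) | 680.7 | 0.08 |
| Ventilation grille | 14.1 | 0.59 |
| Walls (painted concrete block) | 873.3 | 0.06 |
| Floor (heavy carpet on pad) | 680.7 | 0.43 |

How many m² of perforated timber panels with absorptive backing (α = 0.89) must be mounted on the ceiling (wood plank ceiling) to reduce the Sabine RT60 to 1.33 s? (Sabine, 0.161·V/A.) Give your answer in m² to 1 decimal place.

361.2

Equivalent absorption area: A₁ = 680.7×0.08 + 14.1×0.59 + 873.3×0.06 + 680.7×0.43 = 407.874 m².
V = 5786.12 m³. Target absorption A₂ = 0.161 × 5786.12 / 1.33 = 700.425 sabins.
ΔA needed = 700.425 − 407.874 = 292.551 sabins.
Net gain per m²: Δα = 0.89 − 0.08 = 0.81.
Area = ΔA/Δα = 292.551/0.81 = 361.2 m².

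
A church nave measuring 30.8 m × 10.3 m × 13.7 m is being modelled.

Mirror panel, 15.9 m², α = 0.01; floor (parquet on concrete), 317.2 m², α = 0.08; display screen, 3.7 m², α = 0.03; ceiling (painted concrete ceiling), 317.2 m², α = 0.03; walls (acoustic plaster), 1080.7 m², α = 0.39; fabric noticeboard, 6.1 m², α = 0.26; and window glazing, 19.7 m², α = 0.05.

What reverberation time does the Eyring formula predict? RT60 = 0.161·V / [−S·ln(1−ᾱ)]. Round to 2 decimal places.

1.32 s

S = Σ Sᵢ = 1760.5 m².
Σ(Sᵢαᵢ) = 15.9×0.01 + 317.2×0.08 + 3.7×0.03 + 317.2×0.03 + 1080.7×0.39 + 6.1×0.26 + 19.7×0.05 = 459.206.
Mean coefficient ᾱ = A/S = 0.2608.
−S·ln(1−ᾱ) = −1760.5 × ln(1 − 0.2608) = 532.000.
V = 30.8 × 10.3 × 13.7 = 4346.188 m³.
T = 0.161·V/[−S·ln(1−ᾱ)] = 0.161·4346.188/532.000 = 1.32 s.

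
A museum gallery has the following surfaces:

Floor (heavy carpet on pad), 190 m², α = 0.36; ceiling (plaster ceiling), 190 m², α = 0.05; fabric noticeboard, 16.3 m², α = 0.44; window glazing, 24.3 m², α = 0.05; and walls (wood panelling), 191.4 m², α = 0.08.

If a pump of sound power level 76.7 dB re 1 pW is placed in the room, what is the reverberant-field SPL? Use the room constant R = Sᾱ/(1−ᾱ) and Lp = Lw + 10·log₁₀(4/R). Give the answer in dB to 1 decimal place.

A = 101.599 sabins; S = 612.0 m².
ᾱ = 101.599/612.0 = 0.1660; R = Sᾱ/(1−ᾱ) = 101.599/(1−0.1660) = 121.821 m².
Lp = Lw + 10 log₁₀(4/R) = 76.7 -14.84 = 61.9 dB.

61.9 dB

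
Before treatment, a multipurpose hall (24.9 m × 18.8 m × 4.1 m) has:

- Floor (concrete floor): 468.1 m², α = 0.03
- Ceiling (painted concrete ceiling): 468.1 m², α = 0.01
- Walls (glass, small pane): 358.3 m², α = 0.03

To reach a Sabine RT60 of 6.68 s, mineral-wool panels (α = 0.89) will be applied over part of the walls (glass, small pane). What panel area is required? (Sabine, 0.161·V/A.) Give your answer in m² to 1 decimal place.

19.5

Equivalent absorption area: A₁ = 468.1×0.03 + 468.1×0.01 + 358.3×0.03 = 29.473 m².
V = 1919.292 m³. Target absorption A₂ = 0.161 × 1919.292 / 6.68 = 46.258 sabins.
Absorption to add: 46.258 − 29.473 = 16.785 sabins.
Each m² of panel replacing the walls (glass, small pane) adds (0.89 − 0.03) = 0.86 sabins.
Panel area = 16.785 / 0.86 = 19.5 m².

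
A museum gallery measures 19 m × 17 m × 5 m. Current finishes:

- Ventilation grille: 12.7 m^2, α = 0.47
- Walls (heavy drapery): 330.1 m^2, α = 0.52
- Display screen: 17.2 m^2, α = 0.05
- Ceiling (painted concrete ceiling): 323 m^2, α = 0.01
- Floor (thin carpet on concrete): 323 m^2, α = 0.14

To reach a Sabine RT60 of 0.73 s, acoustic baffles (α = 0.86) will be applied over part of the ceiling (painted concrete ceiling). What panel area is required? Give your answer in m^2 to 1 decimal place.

152.1

Total absorption A₁ = 12.7*0.47 + 330.1*0.52 + 17.2*0.05 + 323*0.01 + 323*0.14
  = 5.969 + 171.652 + 0.860 + 3.230 + 45.220 = 226.931 m^2 sabins.
V = 1615 m³. Target absorption A₂ = 0.161 × 1615 / 0.73 = 356.185 sabins.
ΔA needed = 356.185 − 226.931 = 129.254 sabins.
Net gain per m^2: Δα = 0.86 − 0.01 = 0.85.
Area = ΔA/Δα = 129.254/0.85 = 152.1 m^2.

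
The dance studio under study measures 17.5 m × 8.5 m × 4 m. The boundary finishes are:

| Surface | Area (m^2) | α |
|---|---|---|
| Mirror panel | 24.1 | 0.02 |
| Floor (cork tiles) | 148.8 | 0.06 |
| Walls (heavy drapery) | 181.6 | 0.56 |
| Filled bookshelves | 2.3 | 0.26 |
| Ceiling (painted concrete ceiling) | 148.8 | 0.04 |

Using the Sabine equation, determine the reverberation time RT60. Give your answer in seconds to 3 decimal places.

Total absorption A = 24.1*0.02 + 148.8*0.06 + 181.6*0.56 + 2.3*0.26 + 148.8*0.04
  = 0.482 + 8.928 + 101.696 + 0.598 + 5.952 = 117.656 m^2 sabins.
Volume V = 17.5 × 8.5 × 4 = 595 m³.
T = 0.161 V/A = 0.161·595/117.656 = 0.814 s.

0.814 s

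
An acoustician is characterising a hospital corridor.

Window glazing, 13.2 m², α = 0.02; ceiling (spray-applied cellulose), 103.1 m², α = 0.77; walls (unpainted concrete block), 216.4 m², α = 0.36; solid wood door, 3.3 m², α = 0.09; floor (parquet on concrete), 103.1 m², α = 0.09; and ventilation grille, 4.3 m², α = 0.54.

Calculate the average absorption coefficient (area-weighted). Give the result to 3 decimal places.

0.382

S = Σ Sᵢ = 13.2 + 103.1 + 216.4 + 3.3 + 103.1 + 4.3 = 443.4 m².
Σ(Sᵢαᵢ) = 13.2×0.02 + 103.1×0.77 + 216.4×0.36 + 3.3×0.09 + 103.1×0.09 + 4.3×0.54 = 169.453.
ᾱ = 169.453 / 443.4 = 0.382.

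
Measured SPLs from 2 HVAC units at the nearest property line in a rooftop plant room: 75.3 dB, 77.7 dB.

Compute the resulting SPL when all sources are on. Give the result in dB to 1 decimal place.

Sum in the linear (power) domain: Σ 10^(Lᵢ/10) = 10^(75.3/10) + 10^(77.7/10) = 9.277e+07.
Back to dB: 10·log₁₀ Σ = 79.7 dB.

79.7 dB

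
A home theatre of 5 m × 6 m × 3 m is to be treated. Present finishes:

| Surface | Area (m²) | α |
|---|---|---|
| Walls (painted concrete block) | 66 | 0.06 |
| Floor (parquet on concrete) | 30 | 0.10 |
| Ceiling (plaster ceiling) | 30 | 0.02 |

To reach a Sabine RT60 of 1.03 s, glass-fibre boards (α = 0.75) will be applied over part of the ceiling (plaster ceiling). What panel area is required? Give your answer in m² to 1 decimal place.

A₁ = Σ Sᵢαᵢ = 66×0.06 + 30×0.10 + 30×0.02 = 7.560 sabins.
Required A₂ = 0.161·90/1.03 = 14.068 sabins.
Absorption to add: 14.068 − 7.560 = 6.508 sabins.
Each m² of panel replacing the ceiling (plaster ceiling) adds (0.75 − 0.02) = 0.73 sabins.
Panel area = 6.508 / 0.73 = 8.9 m².

8.9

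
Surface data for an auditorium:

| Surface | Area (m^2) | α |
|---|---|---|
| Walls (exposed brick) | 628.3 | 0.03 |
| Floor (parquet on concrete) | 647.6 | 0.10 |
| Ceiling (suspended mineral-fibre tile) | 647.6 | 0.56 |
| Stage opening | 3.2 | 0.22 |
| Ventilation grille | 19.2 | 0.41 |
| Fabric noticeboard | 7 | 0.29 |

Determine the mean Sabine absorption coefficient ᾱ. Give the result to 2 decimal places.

S = Σ Sᵢ = 628.3 + 647.6 + 647.6 + 3.2 + 19.2 + 7 = 1952.9 m^2.
Weighted sum Σ Sα = 456.871.
ᾱ = 456.871 / 1952.9 = 0.23.

0.23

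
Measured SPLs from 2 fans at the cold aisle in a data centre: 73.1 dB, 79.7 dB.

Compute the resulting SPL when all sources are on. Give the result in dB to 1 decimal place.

Converting to relative power and adding: 10^(73.1/10) + 10^(79.7/10) = 1.137e+08.
Back to dB: 10·log₁₀ Σ = 80.6 dB.

80.6 dB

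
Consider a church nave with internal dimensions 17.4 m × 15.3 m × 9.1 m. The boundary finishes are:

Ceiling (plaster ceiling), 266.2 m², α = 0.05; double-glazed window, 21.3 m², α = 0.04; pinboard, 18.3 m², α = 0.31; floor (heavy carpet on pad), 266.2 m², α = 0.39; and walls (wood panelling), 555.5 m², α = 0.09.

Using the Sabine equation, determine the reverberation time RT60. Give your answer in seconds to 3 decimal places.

2.246 s

A = Σ Sᵢαᵢ = 266.2*0.05 + 21.3*0.04 + 18.3*0.31 + 266.2*0.39 + 555.5*0.09 = 173.648 sabins.
V = 17.4·15.3·9.1 = 2422.602 m³.
Sabine: RT60 = 0.161 × 2422.602 / 173.648 = 2.246 s.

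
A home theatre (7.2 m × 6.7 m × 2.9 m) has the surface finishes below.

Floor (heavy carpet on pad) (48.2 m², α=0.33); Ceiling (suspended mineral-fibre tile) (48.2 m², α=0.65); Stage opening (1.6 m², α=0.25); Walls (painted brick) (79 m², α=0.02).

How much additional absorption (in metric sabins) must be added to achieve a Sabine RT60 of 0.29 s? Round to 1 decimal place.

28.5 sabins

A₁ = Σ Sᵢαᵢ = 48.2*0.33 + 48.2*0.65 + 1.6*0.25 + 79*0.02 = 49.216 sabins.
V = 139.896 m³. Required absorption A₂ = 0.161 × 139.896 / 0.29 = 77.666 sabins.
Additional absorption ΔA = 77.666 − 49.216 = 28.5 sabins.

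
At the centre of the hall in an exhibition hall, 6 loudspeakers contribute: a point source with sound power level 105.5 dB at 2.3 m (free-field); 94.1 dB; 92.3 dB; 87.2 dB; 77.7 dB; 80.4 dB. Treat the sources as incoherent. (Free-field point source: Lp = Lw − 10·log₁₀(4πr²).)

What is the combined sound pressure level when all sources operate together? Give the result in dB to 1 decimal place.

Source at 2.3 m: Lp = 105.5 − 10·log₁₀(4π·2.3²) = 105.5 − 10·log₁₀(66.476) = 87.3 dB.
Converting to relative power and adding: 10^(87.3/10) + 10^(94.1/10) + 10^(92.3/10) + 10^(87.2/10) + 10^(77.7/10) + 10^(80.4/10) = 5.499e+09.
L_total = 10·log₁₀(5.499e+09) = 97.4 dB.

97.4 dB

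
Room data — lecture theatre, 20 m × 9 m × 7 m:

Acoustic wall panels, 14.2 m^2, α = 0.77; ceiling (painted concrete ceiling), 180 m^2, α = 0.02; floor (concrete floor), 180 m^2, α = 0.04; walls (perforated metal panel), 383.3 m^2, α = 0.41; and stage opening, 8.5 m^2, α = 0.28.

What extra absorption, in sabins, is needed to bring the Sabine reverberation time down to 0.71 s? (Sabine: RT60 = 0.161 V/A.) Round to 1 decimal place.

104.5 sabins

Equivalent absorption area: A₁ = 14.2·0.77 + 180·0.02 + 180·0.04 + 383.3·0.41 + 8.5·0.28 = 181.267 m^2.
V = 1260 m³. Required absorption A₂ = 0.161 × 1260 / 0.71 = 285.718 sabins.
Additional absorption ΔA = 285.718 − 181.267 = 104.5 sabins.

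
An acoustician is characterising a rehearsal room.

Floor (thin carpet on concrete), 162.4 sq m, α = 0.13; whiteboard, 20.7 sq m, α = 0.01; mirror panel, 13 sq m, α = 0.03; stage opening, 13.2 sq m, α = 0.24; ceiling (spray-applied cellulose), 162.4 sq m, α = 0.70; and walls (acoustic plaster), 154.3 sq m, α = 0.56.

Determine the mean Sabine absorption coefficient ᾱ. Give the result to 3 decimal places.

Total surface area S = 526.0 sq m.
A = 162.4×0.13 + 20.7×0.01 + 13×0.03 + 13.2×0.24 + 162.4×0.70 + 154.3×0.56 = 224.965 sabins.
ᾱ = 224.965 / 526.0 = 0.428.

0.428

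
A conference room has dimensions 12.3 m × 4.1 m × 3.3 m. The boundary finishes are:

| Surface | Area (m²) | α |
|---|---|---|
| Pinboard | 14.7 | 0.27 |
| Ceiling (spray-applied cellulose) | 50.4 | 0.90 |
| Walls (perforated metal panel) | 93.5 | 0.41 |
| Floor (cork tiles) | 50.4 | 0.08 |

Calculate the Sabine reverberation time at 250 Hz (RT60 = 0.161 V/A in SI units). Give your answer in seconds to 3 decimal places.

Equivalent absorption area: A = 14.7*0.27 + 50.4*0.90 + 93.5*0.41 + 50.4*0.08 = 91.696 m².
Volume V = 12.3 × 4.1 × 3.3 = 166.419 m³.
T = 0.161 V/A = 0.161·166.419/91.696 = 0.292 s.

0.292 sec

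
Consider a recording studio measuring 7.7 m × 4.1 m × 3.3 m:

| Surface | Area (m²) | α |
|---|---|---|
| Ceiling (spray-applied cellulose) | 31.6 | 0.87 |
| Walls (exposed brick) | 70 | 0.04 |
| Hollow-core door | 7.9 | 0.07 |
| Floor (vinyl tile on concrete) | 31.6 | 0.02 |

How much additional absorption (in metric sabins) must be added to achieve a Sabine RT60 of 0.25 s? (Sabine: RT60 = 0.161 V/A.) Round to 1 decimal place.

Total absorption A₁ = 31.6×0.87 + 70×0.04 + 7.9×0.07 + 31.6×0.02
  = 27.492 + 2.800 + 0.553 + 0.632 = 31.477 m² sabins.
Target A₂ = 0.161·104.181/0.25 = 67.093 sabins (V = 104.181 m³).
ΔA = A₂ − A₁ = 67.093 − 31.477 = 35.6 sabins.

35.6 sabins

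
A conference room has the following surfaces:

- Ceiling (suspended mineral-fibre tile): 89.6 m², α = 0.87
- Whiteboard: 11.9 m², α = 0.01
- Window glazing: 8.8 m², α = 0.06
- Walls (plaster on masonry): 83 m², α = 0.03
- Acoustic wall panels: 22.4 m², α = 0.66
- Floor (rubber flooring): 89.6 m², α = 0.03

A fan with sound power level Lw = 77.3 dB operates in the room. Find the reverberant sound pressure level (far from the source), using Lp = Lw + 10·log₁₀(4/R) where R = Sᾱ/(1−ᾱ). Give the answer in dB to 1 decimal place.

Σ(Sᵢαᵢ) = 89.6×0.87 + 11.9×0.01 + 8.8×0.06 + 83×0.03 + 22.4×0.66 + 89.6×0.03 = 98.561; total area S = 305.3 m².
ᾱ = 98.561/305.3 = 0.3228; R = Sᾱ/(1−ᾱ) = 98.561/(1−0.3228) = 145.542 m².
Lp = Lw + 10 log₁₀(4/R) = 77.3 -15.61 = 61.7 dB.

61.7 dB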